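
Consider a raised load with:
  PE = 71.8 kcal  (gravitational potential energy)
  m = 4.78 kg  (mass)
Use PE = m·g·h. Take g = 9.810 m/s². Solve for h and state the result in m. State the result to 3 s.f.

6410 m

Rearranging PE = m·g·h for h: h = PE/(m·g).
PE = 71.8 kcal = 3.004×10^5 J; m = 4.78 kg; g = 9.810 m/s².
h = 6406 m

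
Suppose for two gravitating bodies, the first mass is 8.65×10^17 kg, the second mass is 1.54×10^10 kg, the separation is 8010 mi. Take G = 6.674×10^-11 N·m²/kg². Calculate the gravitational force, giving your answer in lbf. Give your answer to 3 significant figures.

Directly: F = Gm₁m₂/r².
m₁ = 8.65×10^17 kg; m₂ = 1.54×10^10 kg; r = 8010 mi = 1.289×10^7 m; G = 6.674×10^-11 N·m²/kg².
F = 5350 N  (the unit combination reduces to kg·m/s² = N)
5350 N × (1 lbf / 4.448 N) = 1203 lbf

1200 lbf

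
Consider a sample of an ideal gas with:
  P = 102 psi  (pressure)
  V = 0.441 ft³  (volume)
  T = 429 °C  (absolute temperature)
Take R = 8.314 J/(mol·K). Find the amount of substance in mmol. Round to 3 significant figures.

Rearranging PV = nRT for n: n = PV/(RT).
P = 102 psi = 7.033×10^5 Pa; V = 0.441 ft³ = 0.01249 m³; T = 429 °C = 702.1 K; R = 8.314 J/(mol·K).
n = 1.504 mol
1.504 mol × (1 mmol / 0.001000 mol) = 1504 mmol

1500 mmol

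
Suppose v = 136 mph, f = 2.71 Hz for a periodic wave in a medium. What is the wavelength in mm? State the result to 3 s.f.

22400 mm

Rearranging v = f·λ for λ: λ = v/f.
v = 136 mph = 60.80 m/s; f = 2.71 Hz.
λ = 22.43 m
22.43 m × (1 mm / 0.001000 m) = 22434 mm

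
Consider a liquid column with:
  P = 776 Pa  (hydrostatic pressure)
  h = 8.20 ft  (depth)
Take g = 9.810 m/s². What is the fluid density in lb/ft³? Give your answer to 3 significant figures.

Rearranging P = ρ·g·h for ρ: ρ = P/(g·h).
P = 776 Pa; h = 8.20 ft = 2.499 m; g = 9.810 m/s².
ρ = 31.65 kg/m³
31.65 kg/m³ × (1 lb/ft³ / 16.02 kg/m³) = 1.976 lb/ft³

1.98 lb/ft³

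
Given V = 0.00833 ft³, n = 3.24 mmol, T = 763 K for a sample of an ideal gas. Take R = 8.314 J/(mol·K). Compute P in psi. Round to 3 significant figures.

From the ideal-gas law: P = nRT/V.
V = 0.00833 ft³ = 2.359×10^-4 m³; n = 3.24 mmol = 0.003240 mol; T = 763 K; R = 8.314 J/(mol·K).
P = 87134 Pa
87134 Pa × (1 psi / 6895 Pa) = 12.64 psi

12.6 psi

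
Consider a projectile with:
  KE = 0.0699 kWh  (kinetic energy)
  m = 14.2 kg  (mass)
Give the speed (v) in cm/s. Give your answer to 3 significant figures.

Rearranging KE = ½mv² for v: v = √(2·KE/m).
KE = 0.0699 kWh = 2.516×10^5 J; m = 14.2 kg.
v = 188.3 m/s
188.3 m/s × (1 cm/s / 0.01000 m/s) = 18826 cm/s

18800 cm/s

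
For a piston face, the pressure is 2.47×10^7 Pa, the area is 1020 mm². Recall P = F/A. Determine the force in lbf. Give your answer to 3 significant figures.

5660 lbf

Rearranging P = F/A for F: F = P·A.
P = 2.47×10^7 Pa; A = 1020 mm² = 0.001020 m².
F = 25194 N  (the unit combination reduces to kg·m/s² = N)
25194 N × (1 lbf / 4.448 N) = 5664 lbf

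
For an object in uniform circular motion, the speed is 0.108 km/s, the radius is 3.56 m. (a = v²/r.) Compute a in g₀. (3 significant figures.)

a is given directly by: a = v²/r.
v = 0.108 km/s = 108.0 m/s; r = 3.56 m.
a = 3276 m/s²
3276 m/s² × (1 g₀ / 9.807 m/s²) = 334.1 g₀

334 g₀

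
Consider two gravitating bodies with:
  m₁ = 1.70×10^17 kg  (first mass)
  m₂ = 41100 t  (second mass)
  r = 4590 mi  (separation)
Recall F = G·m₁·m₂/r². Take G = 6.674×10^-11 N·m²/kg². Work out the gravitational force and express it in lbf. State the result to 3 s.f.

Directly: F = Gm₁m₂/r².
m₁ = 1.70×10^17 kg; m₂ = 41100 t = 4.110×10^7 kg; r = 4590 mi = 7.387×10^6 m; G = 6.674×10^-11 N·m²/kg².
F = 8.546 N
8.546 N × (1 lbf / 4.448 N) = 1.921 lbf

1.92 lbf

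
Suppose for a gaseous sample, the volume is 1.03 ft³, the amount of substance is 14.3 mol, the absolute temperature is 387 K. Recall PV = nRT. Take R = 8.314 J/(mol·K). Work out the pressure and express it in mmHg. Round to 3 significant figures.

P is given directly by: P = nRT/V.
V = 1.03 ft³ = 0.02917 m³; n = 14.3 mol; T = 387 K; R = 8.314 J/(mol·K).
P = 1.578×10^6 Pa
1.578×10^6 Pa × (1 mmHg / 133.3 Pa) = 11832 mmHg

11800 mmHg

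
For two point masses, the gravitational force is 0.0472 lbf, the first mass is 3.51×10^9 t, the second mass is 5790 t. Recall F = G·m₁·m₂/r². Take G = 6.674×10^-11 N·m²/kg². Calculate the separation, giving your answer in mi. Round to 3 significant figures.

49.9 mi

From Newton's law of gravitation: r = √(G·m₁m₂/F).
F = 0.0472 lbf = 0.2100 N; m₁ = 3.51×10^9 t = 3.510×10^12 kg; m₂ = 5790 t = 5.790×10^6 kg; G = 6.674×10^-11 N·m²/kg².
r = 80375 m
80375 m × (1 mi / 1609 m) = 49.94 mi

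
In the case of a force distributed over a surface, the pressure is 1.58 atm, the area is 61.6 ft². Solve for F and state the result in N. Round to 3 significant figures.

Solving P = F/A for F: F = P·A.
P = 1.58 atm = 1.601×10^5 Pa; A = 61.6 ft² = 5.723 m².
F = 9.162×10^5 N

9.16×10^5 N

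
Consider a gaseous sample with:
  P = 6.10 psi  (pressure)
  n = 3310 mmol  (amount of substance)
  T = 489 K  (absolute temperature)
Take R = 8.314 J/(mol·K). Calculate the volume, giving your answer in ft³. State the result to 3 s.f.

From the ideal-gas law: V = nRT/P.
P = 6.10 psi = 42058 Pa; n = 3310 mmol = 3.310 mol; T = 489 K; R = 8.314 J/(mol·K).
V = 0.3200 m³
0.3200 m³ × (1 ft³ / 0.02832 m³) = 11.30 ft³

11.3 ft³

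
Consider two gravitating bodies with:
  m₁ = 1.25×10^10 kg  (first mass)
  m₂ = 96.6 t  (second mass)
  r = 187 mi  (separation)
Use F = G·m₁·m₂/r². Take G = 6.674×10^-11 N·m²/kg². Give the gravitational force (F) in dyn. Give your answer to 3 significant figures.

0.0890 dyn

F is given directly by: F = Gm₁m₂/r².
m₁ = 1.25×10^10 kg; m₂ = 96.6 t = 96600 kg; r = 187 mi = 3.009×10^5 m; G = 6.674×10^-11 N·m²/kg².
F = 8.898×10^-7 N
8.898×10^-7 N × (1 dyn / 1.000×10^-5 N) = 0.08898 dyn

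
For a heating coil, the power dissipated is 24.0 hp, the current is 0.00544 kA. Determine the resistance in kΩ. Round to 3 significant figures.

Rearranging: R = P/I².
P = 24.0 hp = 17897 W; I = 0.00544 kA = 5.440 A.
R = 604.8 Ω
604.8 Ω × (1 kΩ / 1000 Ω) = 0.6048 kΩ

0.605 kΩ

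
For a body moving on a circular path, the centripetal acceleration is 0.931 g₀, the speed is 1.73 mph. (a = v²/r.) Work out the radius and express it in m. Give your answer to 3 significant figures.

Rearranging a = v²/r for r: r = v²/a.
a = 0.931 g₀ = 9.130 m/s²; v = 1.73 mph = 0.7734 m/s.
r = 0.06551 m

0.0655 m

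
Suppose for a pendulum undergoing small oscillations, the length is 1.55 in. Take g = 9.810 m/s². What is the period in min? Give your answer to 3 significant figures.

0.00663 min

Directly: T = 2π√(L/g).
L = 1.55 in = 0.03937 m; g = 9.810 m/s².
T = 0.3980 s
0.3980 s × (1 min / 60.00 s) = 0.006634 min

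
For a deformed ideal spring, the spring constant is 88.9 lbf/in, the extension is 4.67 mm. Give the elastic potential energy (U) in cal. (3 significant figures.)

Directly: U = ½kx².
k = 88.9 lbf/in = 15569 N/m; x = 4.67 mm = 0.004670 m.
U = 0.1698 J  (the unit combination reduces to kg·m²/s² = J)
0.1698 J × (1 cal / 4.184 J) = 0.04058 cal

0.0406 cal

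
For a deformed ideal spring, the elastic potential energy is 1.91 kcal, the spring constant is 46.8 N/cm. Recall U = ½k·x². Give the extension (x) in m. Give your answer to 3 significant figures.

Rearranging U = ½k·x² for x: x = √(2U/k).
U = 1.91 kcal = 7991 J; k = 46.8 N/cm = 4680 N/m.
x = 1.848 m

1.85 m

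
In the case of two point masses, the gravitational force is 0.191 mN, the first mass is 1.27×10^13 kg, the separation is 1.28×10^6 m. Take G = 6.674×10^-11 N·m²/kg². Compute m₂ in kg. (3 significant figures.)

3.69×10^5 kg

From Newton's law of gravitation: m₂ = F·r²/(G·m₁).
F = 0.191 mN = 1.910×10^-4 N; m₁ = 1.27×10^13 kg; r = 1.28×10^6 m; G = 6.674×10^-11 N·m²/kg².
m₂ = 3.692×10^5 kg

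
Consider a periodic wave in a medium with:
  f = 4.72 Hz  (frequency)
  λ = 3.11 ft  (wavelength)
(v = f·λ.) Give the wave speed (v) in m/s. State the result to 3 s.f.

v is given directly by: v = fλ.
f = 4.72 Hz; λ = 3.11 ft = 0.9479 m.
v = 4.474 m/s

4.47 m/s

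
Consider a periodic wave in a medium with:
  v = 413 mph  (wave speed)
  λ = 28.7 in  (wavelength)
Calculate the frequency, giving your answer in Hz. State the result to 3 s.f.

Rearranging: f = v/λ.
v = 413 mph = 184.6 m/s; λ = 28.7 in = 0.7290 m.
f = 253.3 Hz

253 Hz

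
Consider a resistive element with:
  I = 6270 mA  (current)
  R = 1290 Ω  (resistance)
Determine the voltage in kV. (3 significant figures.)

V is given directly by: V = IR.
I = 6270 mA = 6.270 A; R = 1290 Ω.
V = 8088 V  (the unit combination reduces to kg·m²/(A·s³) = V)
8088 V × (1 kV / 1000 V) = 8.088 kV

8.09 kV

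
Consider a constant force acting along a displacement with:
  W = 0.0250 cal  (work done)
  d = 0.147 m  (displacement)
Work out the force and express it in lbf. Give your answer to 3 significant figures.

Rearranging: F = W/d.
W = 0.0250 cal = 0.1046 J; d = 0.147 m.
F = 0.7116 N  (the unit combination reduces to kg·m/s² = N)
0.7116 N × (1 lbf / 4.448 N) = 0.1600 lbf

0.160 lbf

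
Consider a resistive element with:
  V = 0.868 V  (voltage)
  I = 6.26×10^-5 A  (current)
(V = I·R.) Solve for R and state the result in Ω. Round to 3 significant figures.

Rearranging V = I·R for R: R = V/I.
V = 0.868 V; I = 6.26×10^-5 A.
R = 13866 Ω

13900 Ω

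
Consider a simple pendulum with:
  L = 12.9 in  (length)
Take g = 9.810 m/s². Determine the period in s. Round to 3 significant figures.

T is given directly by: T = 2π√(L/g).
L = 12.9 in = 0.3277 m; g = 9.810 m/s².
T = 1.148 s

1.15 s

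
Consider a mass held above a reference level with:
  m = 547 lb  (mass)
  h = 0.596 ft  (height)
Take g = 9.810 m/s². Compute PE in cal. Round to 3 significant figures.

106 cal

Directly: PE = mgh.
m = 547 lb = 248.1 kg; h = 0.596 ft = 0.1817 m; g = 9.810 m/s².
PE = 442.2 J
442.2 J × (1 cal / 4.184 J) = 105.7 cal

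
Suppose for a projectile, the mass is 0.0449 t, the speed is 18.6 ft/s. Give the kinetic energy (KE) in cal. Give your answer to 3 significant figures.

Directly: KE = ½mv².
m = 0.0449 t = 44.90 kg; v = 18.6 ft/s = 5.669 m/s.
KE = 721.6 J  (the unit combination reduces to kg·m²/s² = J)
721.6 J × (1 cal / 4.184 J) = 172.5 cal

172 cal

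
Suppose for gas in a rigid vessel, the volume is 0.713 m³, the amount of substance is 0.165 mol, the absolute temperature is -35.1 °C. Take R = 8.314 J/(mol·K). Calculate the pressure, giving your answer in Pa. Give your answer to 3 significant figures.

From the ideal-gas law: P = nRT/V.
V = 0.713 m³; n = 0.165 mol; T = -35.1 °C = 238.0 K; R = 8.314 J/(mol·K).
P = 458.0 Pa  (the unit combination reduces to kg/(m·s²) = Pa)

458 Pa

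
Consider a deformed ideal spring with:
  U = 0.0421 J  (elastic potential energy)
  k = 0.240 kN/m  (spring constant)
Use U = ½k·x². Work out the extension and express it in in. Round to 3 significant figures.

Solving U = ½k·x² for x: x = √(2U/k).
U = 0.0421 J; k = 0.240 kN/m = 240.0 N/m.
x = 0.01873 m
0.01873 m × (1 in / 0.02540 m) = 0.7374 in

0.737 in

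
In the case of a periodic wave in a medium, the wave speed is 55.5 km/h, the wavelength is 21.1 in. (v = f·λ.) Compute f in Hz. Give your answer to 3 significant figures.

Solving v = f·λ for f: f = v/λ.
v = 55.5 km/h = 15.42 m/s; λ = 21.1 in = 0.5359 m.
f = 28.77 Hz

28.8 Hz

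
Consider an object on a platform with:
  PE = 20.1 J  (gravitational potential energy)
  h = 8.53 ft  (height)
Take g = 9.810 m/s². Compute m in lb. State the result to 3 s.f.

1.74 lb

Rearranging PE = m·g·h for m: m = PE/(g·h).
PE = 20.1 J; h = 8.53 ft = 2.600 m; g = 9.810 m/s².
m = 0.7881 kg
0.7881 kg × (1 lb / 0.4536 kg) = 1.737 lb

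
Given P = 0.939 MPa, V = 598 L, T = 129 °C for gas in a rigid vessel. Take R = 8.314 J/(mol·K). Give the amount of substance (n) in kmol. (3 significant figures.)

0.168 kmol

From the ideal-gas law: n = PV/(RT).
P = 0.939 MPa = 9.390×10^5 Pa; V = 598 L = 0.5980 m³; T = 129 °C = 402.1 K; R = 8.314 J/(mol·K).
n = 167.9 mol
167.9 mol × (1 kmol / 1000 mol) = 0.1679 kmol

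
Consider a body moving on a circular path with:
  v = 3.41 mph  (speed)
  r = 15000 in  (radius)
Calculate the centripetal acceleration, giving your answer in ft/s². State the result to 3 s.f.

a is given directly by: a = v²/r.
v = 3.41 mph = 1.524 m/s; r = 15000 in = 381.0 m.
a = 0.006099 m/s²
0.006099 m/s² × (1 ft/s² / 0.3048 m/s²) = 0.02001 ft/s²

0.0200 ft/s²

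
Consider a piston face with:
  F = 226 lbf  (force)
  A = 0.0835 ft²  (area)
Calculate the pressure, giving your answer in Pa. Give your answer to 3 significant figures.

1.30×10^5 Pa

P is given directly by: P = F/A.
F = 226 lbf = 1005 N; A = 0.0835 ft² = 0.007757 m².
P = 1.296×10^5 Pa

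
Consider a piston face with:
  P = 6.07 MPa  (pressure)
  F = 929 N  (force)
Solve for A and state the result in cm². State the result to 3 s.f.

1.53 cm²

Rearranging: A = F/P.
P = 6.07 MPa = 6.070×10^6 Pa; F = 929 N.
A = 1.530×10^-4 m²
1.530×10^-4 m² × (1 cm² / 1.000×10^-4 m²) = 1.530 cm²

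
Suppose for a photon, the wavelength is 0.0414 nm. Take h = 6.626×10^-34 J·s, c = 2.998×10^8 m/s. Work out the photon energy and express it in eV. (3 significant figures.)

29900 eV

E is given directly by: E = hc/λ.
λ = 0.0414 nm = 4.140×10^-11 m; h = 6.626×10^-34 J·s; c = 2.998×10^8 m/s.
E = 4.798×10^-15 J  (the unit combination reduces to kg·m²/s² = J)
4.798×10^-15 J × (1 eV / 1.602×10^-19 J) = 29948 eV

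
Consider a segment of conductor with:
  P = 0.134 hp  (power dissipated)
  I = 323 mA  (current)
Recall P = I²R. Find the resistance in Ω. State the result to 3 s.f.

958 Ω

Solving P = I²R for R: R = P/I².
P = 0.134 hp = 99.92 W; I = 323 mA = 0.3230 A.
R = 957.8 Ω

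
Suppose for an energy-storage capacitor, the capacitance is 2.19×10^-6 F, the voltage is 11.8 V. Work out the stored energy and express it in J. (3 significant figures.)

1.52×10^-4 J

E is given directly by: E = ½CV².
C = 2.19×10^-6 F; V = 11.8 V.
E = 1.525×10^-4 J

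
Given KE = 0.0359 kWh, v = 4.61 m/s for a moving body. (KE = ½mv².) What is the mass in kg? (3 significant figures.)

Solving KE = ½mv² for m: m = 2·KE/v².
KE = 0.0359 kWh = 1.292×10^5 J; v = 4.61 m/s.
m = 12163 kg

12200 kg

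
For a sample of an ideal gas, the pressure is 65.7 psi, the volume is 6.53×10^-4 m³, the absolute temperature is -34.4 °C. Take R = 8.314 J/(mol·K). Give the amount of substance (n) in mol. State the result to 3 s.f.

Rearranging PV = nRT for n: n = PV/(RT).
P = 65.7 psi = 4.530×10^5 Pa; V = 6.53×10^-4 m³; T = -34.4 °C = 238.7 K; R = 8.314 J/(mol·K).
n = 0.1490 mol

0.149 mol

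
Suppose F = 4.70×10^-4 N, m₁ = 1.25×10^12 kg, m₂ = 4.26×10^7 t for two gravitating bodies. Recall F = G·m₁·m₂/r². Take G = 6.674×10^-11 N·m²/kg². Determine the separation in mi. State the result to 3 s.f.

From Newton's law of gravitation: r = √(G·m₁m₂/F).
F = 4.70×10^-4 N; m₁ = 1.25×10^12 kg; m₂ = 4.26×10^7 t = 4.260×10^10 kg; G = 6.674×10^-11 N·m²/kg².
r = 8.696×10^7 m
8.696×10^7 m × (1 mi / 1609 m) = 54033 mi

54000 mi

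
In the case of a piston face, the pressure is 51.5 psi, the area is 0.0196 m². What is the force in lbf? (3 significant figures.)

Solving P = F/A for F: F = P·A.
P = 51.5 psi = 3.551×10^5 Pa; A = 0.0196 m².
F = 6960 N  (the unit combination reduces to kg·m/s² = N)
6960 N × (1 lbf / 4.448 N) = 1565 lbf

1560 lbf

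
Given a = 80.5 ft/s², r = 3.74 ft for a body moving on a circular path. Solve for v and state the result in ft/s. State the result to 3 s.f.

17.4 ft/s

Solving a = v²/r for v: v = √(a·r).
a = 80.5 ft/s² = 24.54 m/s²; r = 3.74 ft = 1.140 m.
v = 5.289 m/s
5.289 m/s × (1 ft/s / 0.3048 m/s) = 17.35 ft/s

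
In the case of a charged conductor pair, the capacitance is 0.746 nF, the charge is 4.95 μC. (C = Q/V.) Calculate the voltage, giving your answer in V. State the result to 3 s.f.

Rearranging C = Q/V for V: V = Q/C.
C = 0.746 nF = 7.460×10^-10 F; Q = 4.95 μC = 4.950×10^-6 C.
V = 6635 V  (the unit combination reduces to kg·m²/(A·s³) = V)

6640 V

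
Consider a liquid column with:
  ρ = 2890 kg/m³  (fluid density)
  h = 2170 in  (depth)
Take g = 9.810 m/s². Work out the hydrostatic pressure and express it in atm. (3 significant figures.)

15.4 atm

P is given directly by: P = ρgh.
ρ = 2890 kg/m³; h = 2170 in = 55.12 m; g = 9.810 m/s².
P = 1.563×10^6 Pa
1.563×10^6 Pa × (1 atm / 1.013×10^5 Pa) = 15.42 atm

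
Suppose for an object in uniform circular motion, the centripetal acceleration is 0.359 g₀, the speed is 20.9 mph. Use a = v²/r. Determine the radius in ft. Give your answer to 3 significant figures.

81.3 ft

Solving a = v²/r for r: r = v²/a.
a = 0.359 g₀ = 3.521 m/s²; v = 20.9 mph = 9.343 m/s.
r = 24.80 m
24.80 m × (1 ft / 0.3048 m) = 81.35 ft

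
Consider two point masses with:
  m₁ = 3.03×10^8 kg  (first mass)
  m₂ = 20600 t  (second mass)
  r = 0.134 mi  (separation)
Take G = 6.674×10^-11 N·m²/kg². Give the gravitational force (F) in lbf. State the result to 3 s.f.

F is given directly by: F = Gm₁m₂/r².
m₁ = 3.03×10^8 kg; m₂ = 20600 t = 2.060×10^7 kg; r = 0.134 mi = 215.7 m; G = 6.674×10^-11 N·m²/kg².
F = 8.958 N
8.958 N × (1 lbf / 4.448 N) = 2.014 lbf

2.01 lbf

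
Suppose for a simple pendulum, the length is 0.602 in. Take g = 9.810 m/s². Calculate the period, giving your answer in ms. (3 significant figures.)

248 ms

T is given directly by: T = 2π√(L/g).
L = 0.602 in = 0.01529 m; g = 9.810 m/s².
T = 0.2481 s
0.2481 s × (1 ms / 0.001000 s) = 248.1 ms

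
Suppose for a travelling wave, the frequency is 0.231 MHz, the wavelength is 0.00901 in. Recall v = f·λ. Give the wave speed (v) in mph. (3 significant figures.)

Directly: v = fλ.
f = 0.231 MHz = 2.310×10^5 Hz; λ = 0.00901 in = 2.289×10^-4 m.
v = 52.87 m/s
52.87 m/s × (1 mph / 0.4470 m/s) = 118.3 mph

118 mph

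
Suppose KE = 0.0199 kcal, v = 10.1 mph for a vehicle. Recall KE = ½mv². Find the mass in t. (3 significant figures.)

Rearranging KE = ½mv² for m: m = 2·KE/v².
KE = 0.0199 kcal = 83.26 J; v = 10.1 mph = 4.515 m/s.
m = 8.168 kg
8.168 kg × (1 t / 1000 kg) = 0.008168 t

0.00817 t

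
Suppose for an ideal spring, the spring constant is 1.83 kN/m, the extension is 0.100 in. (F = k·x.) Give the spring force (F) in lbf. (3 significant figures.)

1.04 lbf

F is given directly by: F = kx.
k = 1.83 kN/m = 1830 N/m; x = 0.100 in = 0.002540 m.
F = 4.648 N
4.648 N × (1 lbf / 4.448 N) = 1.045 lbf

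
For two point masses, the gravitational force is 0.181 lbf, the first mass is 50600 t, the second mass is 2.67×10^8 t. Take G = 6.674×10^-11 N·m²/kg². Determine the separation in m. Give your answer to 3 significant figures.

From Newton's law of gravitation: r = √(G·m₁m₂/F).
F = 0.181 lbf = 0.8051 N; m₁ = 50600 t = 5.060×10^7 kg; m₂ = 2.67×10^8 t = 2.670×10^11 kg; G = 6.674×10^-11 N·m²/kg².
r = 33465 m

33500 m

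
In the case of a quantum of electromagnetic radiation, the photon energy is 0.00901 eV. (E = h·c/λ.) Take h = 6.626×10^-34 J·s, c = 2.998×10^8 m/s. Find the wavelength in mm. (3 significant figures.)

Rearranging E = h·c/λ for λ: λ = hc/E.
E = 0.00901 eV = 1.444×10^-21 J; h = 6.626×10^-34 J·s; c = 2.998×10^8 m/s.
λ = 1.376×10^-4 m
1.376×10^-4 m × (1 mm / 0.001000 m) = 0.1376 mm

0.138 mm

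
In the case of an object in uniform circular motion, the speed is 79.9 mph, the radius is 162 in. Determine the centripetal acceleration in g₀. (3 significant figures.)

Directly: a = v²/r.
v = 79.9 mph = 35.72 m/s; r = 162 in = 4.115 m.
a = 310.1 m/s²
310.1 m/s² × (1 g₀ / 9.807 m/s²) = 31.62 g₀

31.6 g₀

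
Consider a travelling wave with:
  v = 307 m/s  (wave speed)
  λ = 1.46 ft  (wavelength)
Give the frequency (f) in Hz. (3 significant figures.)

Solving v = f·λ for f: f = v/λ.
v = 307 m/s; λ = 1.46 ft = 0.4450 m.
f = 689.9 Hz

690 Hz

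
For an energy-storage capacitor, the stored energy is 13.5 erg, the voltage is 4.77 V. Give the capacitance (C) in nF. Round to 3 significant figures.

119 nF

Rearranging: C = 2E/V².
E = 13.5 erg = 1.350×10^-6 J; V = 4.77 V.
C = 1.187×10^-7 F
1.187×10^-7 F × (1 nF / 1.000×10^-9 F) = 118.7 nF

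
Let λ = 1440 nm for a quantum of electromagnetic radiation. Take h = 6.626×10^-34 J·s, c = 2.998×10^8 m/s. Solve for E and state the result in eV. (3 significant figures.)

E is given directly by: E = hc/λ.
λ = 1440 nm = 1.440×10^-6 m; h = 6.626×10^-34 J·s; c = 2.998×10^8 m/s.
E = 1.379×10^-19 J  (the unit combination reduces to kg·m²/s² = J)
1.379×10^-19 J × (1 eV / 1.602×10^-19 J) = 0.8610 eV

0.861 eV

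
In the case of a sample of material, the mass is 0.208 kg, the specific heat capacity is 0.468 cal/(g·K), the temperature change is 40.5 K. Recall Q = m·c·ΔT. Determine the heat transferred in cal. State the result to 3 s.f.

3940 cal

Q is given directly by: Q = mcΔT.
m = 0.208 kg; c = 0.468 cal/(g·K) = 1958 J/(kg·K); ΔT = 40.5 K.
Q = 16495 J
16495 J × (1 cal / 4.184 J) = 3942 cal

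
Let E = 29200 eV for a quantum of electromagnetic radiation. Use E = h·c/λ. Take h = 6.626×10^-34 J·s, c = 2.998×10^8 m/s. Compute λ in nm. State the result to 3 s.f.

0.0425 nm

Rearranging E = h·c/λ for λ: λ = hc/E.
E = 29200 eV = 4.678×10^-15 J; h = 6.626×10^-34 J·s; c = 2.998×10^8 m/s.
λ = 4.246×10^-11 m
4.246×10^-11 m × (1 nm / 1.000×10^-9 m) = 0.04246 nm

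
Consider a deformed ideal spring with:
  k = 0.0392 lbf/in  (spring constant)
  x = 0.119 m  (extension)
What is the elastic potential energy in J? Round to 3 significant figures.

0.0486 J

Directly: U = ½kx².
k = 0.0392 lbf/in = 6.865 N/m; x = 0.119 m.
U = 0.04861 J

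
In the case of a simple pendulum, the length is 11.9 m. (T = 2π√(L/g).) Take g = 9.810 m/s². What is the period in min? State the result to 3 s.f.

T is given directly by: T = 2π√(L/g).
L = 11.9 m; g = 9.810 m/s².
T = 6.920 s
6.920 s × (1 min / 60.00 s) = 0.1153 min

0.115 min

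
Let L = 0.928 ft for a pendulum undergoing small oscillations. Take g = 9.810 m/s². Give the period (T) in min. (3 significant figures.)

Directly: T = 2π√(L/g).
L = 0.928 ft = 0.2829 m; g = 9.810 m/s².
T = 1.067 s
1.067 s × (1 min / 60.00 s) = 0.01778 min

0.0178 min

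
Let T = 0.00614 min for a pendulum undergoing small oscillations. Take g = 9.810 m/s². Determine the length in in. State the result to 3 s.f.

1.33 in

Rearranging T = 2π√(L/g) for L: L = g·(T/2π)².
T = 0.00614 min = 0.3684 s; g = 9.810 m/s².
L = 0.03372 m
0.03372 m × (1 in / 0.02540 m) = 1.328 in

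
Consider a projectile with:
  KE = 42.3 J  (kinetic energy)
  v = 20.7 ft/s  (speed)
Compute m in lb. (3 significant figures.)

4.69 lb

Rearranging: m = 2·KE/v².
KE = 42.3 J; v = 20.7 ft/s = 6.309 m/s.
m = 2.125 kg
2.125 kg × (1 lb / 0.4536 kg) = 4.685 lb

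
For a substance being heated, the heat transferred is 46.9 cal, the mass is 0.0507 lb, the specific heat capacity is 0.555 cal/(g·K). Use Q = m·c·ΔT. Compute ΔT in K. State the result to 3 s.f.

Rearranging Q = m·c·ΔT for ΔT: ΔT = Q/(m·c).
Q = 46.9 cal = 196.2 J; m = 0.0507 lb = 0.02300 kg; c = 0.555 cal/(g·K) = 2322 J/(kg·K).
ΔT = 3.675 K

3.67 K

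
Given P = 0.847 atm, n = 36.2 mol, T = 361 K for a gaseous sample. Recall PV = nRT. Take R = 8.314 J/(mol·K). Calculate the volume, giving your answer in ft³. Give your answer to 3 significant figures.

44.7 ft³

From the ideal-gas law: V = nRT/P.
P = 0.847 atm = 85822 Pa; n = 36.2 mol; T = 361 K; R = 8.314 J/(mol·K).
V = 1.266 m³
1.266 m³ × (1 ft³ / 0.02832 m³) = 44.71 ft³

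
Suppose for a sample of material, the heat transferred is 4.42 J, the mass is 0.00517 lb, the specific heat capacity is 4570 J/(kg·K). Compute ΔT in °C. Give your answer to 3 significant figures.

0.412 °C

Rearranging: ΔT = Q/(m·c).
Q = 4.42 J; m = 0.00517 lb = 0.002345 kg; c = 4570 J/(kg·K).
ΔT = 0.4124 K
Since 1 °C = 1 K, 0.4124 °C.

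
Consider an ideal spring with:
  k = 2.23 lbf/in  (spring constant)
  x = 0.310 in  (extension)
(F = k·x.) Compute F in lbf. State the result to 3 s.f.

F is given directly by: F = kx.
k = 2.23 lbf/in = 390.5 N/m; x = 0.310 in = 0.007874 m.
F = 3.075 N
3.075 N × (1 lbf / 4.448 N) = 0.6913 lbf

0.691 lbf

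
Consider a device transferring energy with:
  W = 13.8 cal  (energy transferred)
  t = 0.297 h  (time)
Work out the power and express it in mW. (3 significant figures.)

54.0 mW

P is given directly by: P = W/t.
W = 13.8 cal = 57.74 J; t = 0.297 h = 1069 s.
P = 0.05400 W
0.05400 W × (1 mW / 0.001000 W) = 54.00 mW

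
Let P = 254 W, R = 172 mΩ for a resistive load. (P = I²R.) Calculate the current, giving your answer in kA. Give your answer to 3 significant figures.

0.0384 kA

Rearranging: I = √(P/R).
P = 254 W; R = 172 mΩ = 0.1720 Ω.
I = 38.43 A
38.43 A × (1 kA / 1000 A) = 0.03843 kA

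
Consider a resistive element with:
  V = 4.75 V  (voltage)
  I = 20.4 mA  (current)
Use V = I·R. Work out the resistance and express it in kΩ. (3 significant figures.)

Solving V = I·R for R: R = V/I.
V = 4.75 V; I = 20.4 mA = 0.02040 A.
R = 232.8 Ω
232.8 Ω × (1 kΩ / 1000 Ω) = 0.2328 kΩ

0.233 kΩ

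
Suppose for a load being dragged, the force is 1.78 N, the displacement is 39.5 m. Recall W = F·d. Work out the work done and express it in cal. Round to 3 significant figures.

16.8 cal

W is given directly by: W = F·d.
F = 1.78 N; d = 39.5 m.
W = 70.31 J  (the unit combination reduces to kg·m²/s² = J)
70.31 J × (1 cal / 4.184 J) = 16.80 cal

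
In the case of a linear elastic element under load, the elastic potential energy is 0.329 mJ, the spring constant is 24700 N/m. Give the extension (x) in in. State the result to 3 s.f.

0.00643 in

Solving U = ½k·x² for x: x = √(2U/k).
U = 0.329 mJ = 3.290×10^-4 J; k = 24700 N/m.
x = 1.632×10^-4 m
1.632×10^-4 m × (1 in / 0.02540 m) = 0.006426 in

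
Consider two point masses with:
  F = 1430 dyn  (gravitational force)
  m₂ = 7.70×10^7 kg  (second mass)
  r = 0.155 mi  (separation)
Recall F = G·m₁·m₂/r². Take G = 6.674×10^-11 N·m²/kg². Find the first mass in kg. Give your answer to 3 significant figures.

1.73×10^5 kg

Solving F = G·m₁·m₂/r² for m₁: m₁ = F·r²/(G·m₂).
F = 1430 dyn = 0.01430 N; m₂ = 7.70×10^7 kg; r = 0.155 mi = 249.4 m; G = 6.674×10^-11 N·m²/kg².
m₁ = 1.731×10^5 kg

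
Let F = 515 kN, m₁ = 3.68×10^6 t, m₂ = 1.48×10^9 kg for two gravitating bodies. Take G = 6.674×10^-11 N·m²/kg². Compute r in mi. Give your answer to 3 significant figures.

0.0165 mi

Rearranging: r = √(G·m₁m₂/F).
F = 515 kN = 5.150×10^5 N; m₁ = 3.68×10^6 t = 3.680×10^9 kg; m₂ = 1.48×10^9 kg; G = 6.674×10^-11 N·m²/kg².
r = 26.57 m
26.57 m × (1 mi / 1609 m) = 0.01651 mi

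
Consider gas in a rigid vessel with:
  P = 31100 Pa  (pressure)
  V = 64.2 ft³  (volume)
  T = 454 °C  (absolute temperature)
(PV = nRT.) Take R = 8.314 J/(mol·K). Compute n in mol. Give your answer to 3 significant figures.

Rearranging: n = PV/(RT).
P = 31100 Pa; V = 64.2 ft³ = 1.818 m³; T = 454 °C = 727.1 K; R = 8.314 J/(mol·K).
n = 9.352 mol

9.35 mol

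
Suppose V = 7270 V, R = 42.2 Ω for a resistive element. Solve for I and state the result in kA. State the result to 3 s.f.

Solving V = I·R for I: I = V/R.
V = 7270 V; R = 42.2 Ω.
I = 172.3 A
172.3 A × (1 kA / 1000 A) = 0.1723 kA

0.172 kA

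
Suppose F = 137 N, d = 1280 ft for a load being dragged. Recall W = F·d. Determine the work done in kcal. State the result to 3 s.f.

12.8 kcal

W is given directly by: W = F·d.
F = 137 N; d = 1280 ft = 390.1 m.
W = 53450 J
53450 J × (1 kcal / 4184 J) = 12.77 kcal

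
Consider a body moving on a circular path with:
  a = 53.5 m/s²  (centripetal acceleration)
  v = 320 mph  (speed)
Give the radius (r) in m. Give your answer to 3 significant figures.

383 m

Solving a = v²/r for r: r = v²/a.
a = 53.5 m/s²; v = 320 mph = 143.1 m/s.
r = 382.5 m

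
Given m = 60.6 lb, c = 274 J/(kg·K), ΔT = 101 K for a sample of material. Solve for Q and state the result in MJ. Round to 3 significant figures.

0.761 MJ

Directly: Q = mcΔT.
m = 60.6 lb = 27.49 kg; c = 274 J/(kg·K); ΔT = 101 K.
Q = 7.607×10^5 J
7.607×10^5 J × (1 MJ / 1.000×10^6 J) = 0.7607 MJ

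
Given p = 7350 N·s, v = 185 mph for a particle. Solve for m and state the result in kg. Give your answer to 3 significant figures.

Rearranging p = m·v for m: m = p/v.
p = 7350 N·s = 7350 kg·m/s; v = 185 mph = 82.70 m/s.
m = 88.87 kg

88.9 kg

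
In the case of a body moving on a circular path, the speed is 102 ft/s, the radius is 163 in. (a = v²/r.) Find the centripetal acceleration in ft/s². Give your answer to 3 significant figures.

Directly: a = v²/r.
v = 102 ft/s = 31.09 m/s; r = 163 in = 4.140 m.
a = 233.5 m/s²
233.5 m/s² × (1 ft/s² / 0.3048 m/s²) = 765.9 ft/s²

766 ft/s²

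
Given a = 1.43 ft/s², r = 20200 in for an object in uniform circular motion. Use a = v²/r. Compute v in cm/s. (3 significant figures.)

Rearranging: v = √(a·r).
a = 1.43 ft/s² = 0.4359 m/s²; r = 20200 in = 513.1 m.
v = 14.95 m/s
14.95 m/s × (1 cm/s / 0.01000 m/s) = 1495 cm/s

1500 cm/s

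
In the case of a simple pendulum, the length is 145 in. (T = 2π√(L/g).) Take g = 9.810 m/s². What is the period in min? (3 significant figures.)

0.0642 min

T is given directly by: T = 2π√(L/g).
L = 145 in = 3.683 m; g = 9.810 m/s².
T = 3.850 s
3.850 s × (1 min / 60.00 s) = 0.06416 min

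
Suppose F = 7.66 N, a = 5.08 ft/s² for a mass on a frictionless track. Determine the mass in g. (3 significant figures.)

4950 g

From Newton's second law: m = F/a.
F = 7.66 N; a = 5.08 ft/s² = 1.548 m/s².
m = 4.947 kg
4.947 kg × (1 g / 0.001000 kg) = 4947 g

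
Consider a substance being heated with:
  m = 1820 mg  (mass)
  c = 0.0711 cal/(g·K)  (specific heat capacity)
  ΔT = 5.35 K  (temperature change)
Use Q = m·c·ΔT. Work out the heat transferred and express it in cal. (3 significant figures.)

Directly: Q = mcΔT.
m = 1820 mg = 0.001820 kg; c = 0.0711 cal/(g·K) = 297.5 J/(kg·K); ΔT = 5.35 K.
Q = 2.897 J
2.897 J × (1 cal / 4.184 J) = 0.6923 cal

0.692 cal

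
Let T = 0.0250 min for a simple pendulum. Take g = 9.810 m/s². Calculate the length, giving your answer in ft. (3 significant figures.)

1.83 ft

Rearranging: L = g·(T/2π)².
T = 0.0250 min = 1.500 s; g = 9.810 m/s².
L = 0.5591 m
0.5591 m × (1 ft / 0.3048 m) = 1.834 ft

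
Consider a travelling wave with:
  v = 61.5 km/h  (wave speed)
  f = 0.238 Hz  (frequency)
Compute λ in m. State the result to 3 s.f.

71.8 m

Solving v = f·λ for λ: λ = v/f.
v = 61.5 km/h = 17.08 m/s; f = 0.238 Hz.
λ = 71.78 m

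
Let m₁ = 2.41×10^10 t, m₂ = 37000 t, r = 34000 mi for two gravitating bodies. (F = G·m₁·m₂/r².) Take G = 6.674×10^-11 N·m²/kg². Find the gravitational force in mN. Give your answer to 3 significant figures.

From Newton's law of gravitation: F = Gm₁m₂/r².
m₁ = 2.41×10^10 t = 2.410×10^13 kg; m₂ = 37000 t = 3.700×10^7 kg; r = 34000 mi = 5.472×10^7 m; G = 6.674×10^-11 N·m²/kg².
F = 1.988×10^-5 N
1.988×10^-5 N × (1 mN / 0.001000 N) = 0.01988 mN

0.0199 mN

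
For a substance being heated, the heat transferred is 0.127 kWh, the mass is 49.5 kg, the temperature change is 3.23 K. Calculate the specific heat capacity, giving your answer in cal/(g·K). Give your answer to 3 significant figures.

0.683 cal/(g·K)

Solving Q = m·c·ΔT for c: c = Q/(m·ΔT).
Q = 0.127 kWh = 4.572×10^5 J; m = 49.5 kg; ΔT = 3.23 K.
c = 2860 J/(kg·K)
2860 J/(kg·K) × (1 cal/(g·K) / 4184 J/(kg·K)) = 0.6835 cal/(g·K)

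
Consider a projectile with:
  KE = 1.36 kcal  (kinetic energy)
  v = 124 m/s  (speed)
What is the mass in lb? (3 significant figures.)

Rearranging KE = ½mv² for m: m = 2·KE/v².
KE = 1.36 kcal = 5690 J; v = 124 m/s.
m = 0.7401 kg
0.7401 kg × (1 lb / 0.4536 kg) = 1.632 lb

1.63 lb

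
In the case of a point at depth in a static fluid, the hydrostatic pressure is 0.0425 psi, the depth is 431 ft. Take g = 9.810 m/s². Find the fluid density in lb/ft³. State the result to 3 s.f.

Rearranging P = ρ·g·h for ρ: ρ = P/(g·h).
P = 0.0425 psi = 293.0 Pa; h = 431 ft = 131.4 m; g = 9.810 m/s².
ρ = 0.2274 kg/m³
0.2274 kg/m³ × (1 lb/ft³ / 16.02 kg/m³) = 0.01419 lb/ft³

0.0142 lb/ft³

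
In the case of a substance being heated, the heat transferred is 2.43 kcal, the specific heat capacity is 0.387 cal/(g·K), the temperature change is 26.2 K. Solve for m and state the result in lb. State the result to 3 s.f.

0.528 lb

Solving Q = m·c·ΔT for m: m = Q/(c·ΔT).
Q = 2.43 kcal = 10167 J; c = 0.387 cal/(g·K) = 1619 J/(kg·K); ΔT = 26.2 K.
m = 0.2397 kg
0.2397 kg × (1 lb / 0.4536 kg) = 0.5284 lb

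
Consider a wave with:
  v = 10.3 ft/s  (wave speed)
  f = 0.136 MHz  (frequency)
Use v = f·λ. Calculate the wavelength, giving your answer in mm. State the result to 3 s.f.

0.0231 mm

Rearranging: λ = v/f.
v = 10.3 ft/s = 3.139 m/s; f = 0.136 MHz = 1.360×10^5 Hz.
λ = 2.308×10^-5 m
2.308×10^-5 m × (1 mm / 0.001000 m) = 0.02308 mm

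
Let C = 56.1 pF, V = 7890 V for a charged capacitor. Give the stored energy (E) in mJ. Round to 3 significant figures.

E is given directly by: E = ½CV².
C = 56.1 pF = 5.610×10^-11 F; V = 7890 V.
E = 0.001746 J
0.001746 J × (1 mJ / 0.001000 J) = 1.746 mJ

1.75 mJ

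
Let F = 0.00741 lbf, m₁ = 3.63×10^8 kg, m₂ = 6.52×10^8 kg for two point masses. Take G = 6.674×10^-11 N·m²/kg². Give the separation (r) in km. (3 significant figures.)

21.9 km

From Newton's law of gravitation: r = √(G·m₁m₂/F).
F = 0.00741 lbf = 0.03296 N; m₁ = 3.63×10^8 kg; m₂ = 6.52×10^8 kg; G = 6.674×10^-11 N·m²/kg².
r = 21891 m
21891 m × (1 km / 1000 m) = 21.89 km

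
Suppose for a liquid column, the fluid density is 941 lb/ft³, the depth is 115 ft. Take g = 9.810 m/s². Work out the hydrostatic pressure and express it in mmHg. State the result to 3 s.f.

P is given directly by: P = ρgh.
ρ = 941 lb/ft³ = 15073 kg/m³; h = 115 ft = 35.05 m; g = 9.810 m/s².
P = 5.183×10^6 Pa  (the unit combination reduces to kg/(m·s²) = Pa)
5.183×10^6 Pa × (1 mmHg / 133.3 Pa) = 38877 mmHg

38900 mmHg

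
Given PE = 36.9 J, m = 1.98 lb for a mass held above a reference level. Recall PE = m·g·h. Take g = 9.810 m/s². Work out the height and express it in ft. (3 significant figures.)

13.7 ft

Rearranging PE = m·g·h for h: h = PE/(m·g).
PE = 36.9 J; m = 1.98 lb = 0.8981 kg; g = 9.810 m/s².
h = 4.188 m
4.188 m × (1 ft / 0.3048 m) = 13.74 ft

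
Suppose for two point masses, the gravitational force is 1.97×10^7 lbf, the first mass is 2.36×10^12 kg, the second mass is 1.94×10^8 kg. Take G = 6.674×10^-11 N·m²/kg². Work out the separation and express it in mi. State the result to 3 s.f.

0.0116 mi

Rearranging F = G·m₁·m₂/r² for r: r = √(G·m₁m₂/F).
F = 1.97×10^7 lbf = 8.763×10^7 N; m₁ = 2.36×10^12 kg; m₂ = 1.94×10^8 kg; G = 6.674×10^-11 N·m²/kg².
r = 18.67 m
18.67 m × (1 mi / 1609 m) = 0.01160 mi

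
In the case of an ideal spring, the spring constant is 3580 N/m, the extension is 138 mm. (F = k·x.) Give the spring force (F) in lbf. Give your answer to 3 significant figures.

F is given directly by: F = kx.
k = 3580 N/m; x = 138 mm = 0.1380 m.
F = 494.0 N  (the unit combination reduces to kg·m/s² = N)
494.0 N × (1 lbf / 4.448 N) = 111.1 lbf

111 lbf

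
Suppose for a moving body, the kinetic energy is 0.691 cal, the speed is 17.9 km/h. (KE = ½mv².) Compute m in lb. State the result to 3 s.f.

0.516 lb

Rearranging: m = 2·KE/v².
KE = 0.691 cal = 2.891 J; v = 17.9 km/h = 4.972 m/s.
m = 0.2339 kg
0.2339 kg × (1 lb / 0.4536 kg) = 0.5156 lb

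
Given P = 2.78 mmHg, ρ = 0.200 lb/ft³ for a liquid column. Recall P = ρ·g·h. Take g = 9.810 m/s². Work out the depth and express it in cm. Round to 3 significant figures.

Rearranging: h = P/(ρ·g).
P = 2.78 mmHg = 370.6 Pa; ρ = 0.200 lb/ft³ = 3.204 kg/m³; g = 9.810 m/s².
h = 11.79 m
11.79 m × (1 cm / 0.01000 m) = 1179 cm

1180 cm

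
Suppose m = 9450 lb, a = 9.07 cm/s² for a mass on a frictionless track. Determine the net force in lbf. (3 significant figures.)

From Newton's second law: F = m·a.
m = 9450 lb = 4286 kg; a = 9.07 cm/s² = 0.09070 m/s².
F = 388.8 N
388.8 N × (1 lbf / 4.448 N) = 87.40 lbf

87.4 lbf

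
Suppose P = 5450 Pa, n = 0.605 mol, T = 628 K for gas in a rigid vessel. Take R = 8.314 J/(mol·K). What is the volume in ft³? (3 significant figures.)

20.5 ft³

From the ideal-gas law: V = nRT/P.
P = 5450 Pa; n = 0.605 mol; T = 628 K; R = 8.314 J/(mol·K).
V = 0.5796 m³
0.5796 m³ × (1 ft³ / 0.02832 m³) = 20.47 ft³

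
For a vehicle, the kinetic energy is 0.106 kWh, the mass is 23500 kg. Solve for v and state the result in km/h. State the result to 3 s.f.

Solving KE = ½mv² for v: v = √(2·KE/m).
KE = 0.106 kWh = 3.816×10^5 J; m = 23500 kg.
v = 5.699 m/s
5.699 m/s × (1 km/h / 0.2778 m/s) = 20.52 km/h

20.5 km/h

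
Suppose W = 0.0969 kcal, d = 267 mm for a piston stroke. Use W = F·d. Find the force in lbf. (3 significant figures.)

341 lbf

Rearranging: F = W/d.
W = 0.0969 kcal = 405.4 J; d = 267 mm = 0.2670 m.
F = 1518 N  (the unit combination reduces to kg·m/s² = N)
1518 N × (1 lbf / 4.448 N) = 341.4 lbf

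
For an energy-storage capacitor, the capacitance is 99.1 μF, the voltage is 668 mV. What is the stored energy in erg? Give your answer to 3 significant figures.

E is given directly by: E = ½CV².
C = 99.1 μF = 9.910×10^-5 F; V = 668 mV = 0.6680 V.
E = 2.211×10^-5 J
2.211×10^-5 J × (1 erg / 1.000×10^-7 J) = 221.1 erg

221 erg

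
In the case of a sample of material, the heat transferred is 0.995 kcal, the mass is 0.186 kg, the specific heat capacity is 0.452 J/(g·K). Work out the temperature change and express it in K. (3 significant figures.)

Rearranging Q = m·c·ΔT for ΔT: ΔT = Q/(m·c).
Q = 0.995 kcal = 4163 J; m = 0.186 kg; c = 0.452 J/(g·K) = 452.0 J/(kg·K).
ΔT = 49.52 K

49.5 K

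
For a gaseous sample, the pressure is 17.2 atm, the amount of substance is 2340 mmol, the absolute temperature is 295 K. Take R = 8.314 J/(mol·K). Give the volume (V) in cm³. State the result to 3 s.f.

Rearranging PV = nRT for V: V = nRT/P.
P = 17.2 atm = 1.743×10^6 Pa; n = 2340 mmol = 2.340 mol; T = 295 K; R = 8.314 J/(mol·K).
V = 0.003293 m³
0.003293 m³ × (1 cm³ / 1.000×10^-6 m³) = 3293 cm³

3290 cm³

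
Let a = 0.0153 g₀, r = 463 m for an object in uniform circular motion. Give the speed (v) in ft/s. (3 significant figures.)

27.3 ft/s

Rearranging a = v²/r for v: v = √(a·r).
a = 0.0153 g₀ = 0.1500 m/s²; r = 463 m.
v = 8.335 m/s
8.335 m/s × (1 ft/s / 0.3048 m/s) = 27.35 ft/s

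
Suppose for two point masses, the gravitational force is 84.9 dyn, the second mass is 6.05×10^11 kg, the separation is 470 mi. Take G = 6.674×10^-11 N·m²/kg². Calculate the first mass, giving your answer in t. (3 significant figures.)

From Newton's law of gravitation: m₁ = F·r²/(G·m₂).
F = 84.9 dyn = 8.490×10^-4 N; m₂ = 6.05×10^11 kg; r = 470 mi = 7.564×10^5 m; G = 6.674×10^-11 N·m²/kg².
m₁ = 1.203×10^7 kg
1.203×10^7 kg × (1 t / 1000 kg) = 12030 t

12000 t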